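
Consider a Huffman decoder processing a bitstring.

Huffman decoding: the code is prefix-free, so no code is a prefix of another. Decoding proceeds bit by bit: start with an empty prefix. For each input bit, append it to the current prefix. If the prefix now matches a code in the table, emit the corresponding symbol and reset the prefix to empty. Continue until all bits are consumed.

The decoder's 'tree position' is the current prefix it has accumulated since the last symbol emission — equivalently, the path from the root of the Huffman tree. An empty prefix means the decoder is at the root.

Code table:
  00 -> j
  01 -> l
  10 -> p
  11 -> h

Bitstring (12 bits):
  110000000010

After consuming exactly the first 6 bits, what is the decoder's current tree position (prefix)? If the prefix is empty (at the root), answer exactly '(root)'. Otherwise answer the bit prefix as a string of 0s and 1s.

Bit 0: prefix='1' (no match yet)
Bit 1: prefix='11' -> emit 'h', reset
Bit 2: prefix='0' (no match yet)
Bit 3: prefix='00' -> emit 'j', reset
Bit 4: prefix='0' (no match yet)
Bit 5: prefix='00' -> emit 'j', reset

Answer: (root)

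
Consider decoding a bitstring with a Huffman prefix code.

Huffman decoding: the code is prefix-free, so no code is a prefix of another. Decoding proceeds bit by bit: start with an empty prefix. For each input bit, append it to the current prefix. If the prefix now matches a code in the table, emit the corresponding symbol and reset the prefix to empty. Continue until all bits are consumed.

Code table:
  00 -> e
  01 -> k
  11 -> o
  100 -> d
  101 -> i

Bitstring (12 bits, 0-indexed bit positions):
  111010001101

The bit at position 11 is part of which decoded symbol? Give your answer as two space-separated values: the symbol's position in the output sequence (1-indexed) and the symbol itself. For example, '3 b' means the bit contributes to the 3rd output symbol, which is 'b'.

Answer: 5 i

Derivation:
Bit 0: prefix='1' (no match yet)
Bit 1: prefix='11' -> emit 'o', reset
Bit 2: prefix='1' (no match yet)
Bit 3: prefix='10' (no match yet)
Bit 4: prefix='101' -> emit 'i', reset
Bit 5: prefix='0' (no match yet)
Bit 6: prefix='00' -> emit 'e', reset
Bit 7: prefix='0' (no match yet)
Bit 8: prefix='01' -> emit 'k', reset
Bit 9: prefix='1' (no match yet)
Bit 10: prefix='10' (no match yet)
Bit 11: prefix='101' -> emit 'i', reset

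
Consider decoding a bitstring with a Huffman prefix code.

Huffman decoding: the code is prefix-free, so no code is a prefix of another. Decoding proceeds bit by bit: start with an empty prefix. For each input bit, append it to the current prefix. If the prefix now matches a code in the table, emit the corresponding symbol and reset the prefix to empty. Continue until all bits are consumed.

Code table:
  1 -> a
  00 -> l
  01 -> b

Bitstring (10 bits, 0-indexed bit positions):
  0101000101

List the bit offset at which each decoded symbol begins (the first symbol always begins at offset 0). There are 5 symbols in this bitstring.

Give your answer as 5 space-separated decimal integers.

Answer: 0 2 4 6 8

Derivation:
Bit 0: prefix='0' (no match yet)
Bit 1: prefix='01' -> emit 'b', reset
Bit 2: prefix='0' (no match yet)
Bit 3: prefix='01' -> emit 'b', reset
Bit 4: prefix='0' (no match yet)
Bit 5: prefix='00' -> emit 'l', reset
Bit 6: prefix='0' (no match yet)
Bit 7: prefix='01' -> emit 'b', reset
Bit 8: prefix='0' (no match yet)
Bit 9: prefix='01' -> emit 'b', reset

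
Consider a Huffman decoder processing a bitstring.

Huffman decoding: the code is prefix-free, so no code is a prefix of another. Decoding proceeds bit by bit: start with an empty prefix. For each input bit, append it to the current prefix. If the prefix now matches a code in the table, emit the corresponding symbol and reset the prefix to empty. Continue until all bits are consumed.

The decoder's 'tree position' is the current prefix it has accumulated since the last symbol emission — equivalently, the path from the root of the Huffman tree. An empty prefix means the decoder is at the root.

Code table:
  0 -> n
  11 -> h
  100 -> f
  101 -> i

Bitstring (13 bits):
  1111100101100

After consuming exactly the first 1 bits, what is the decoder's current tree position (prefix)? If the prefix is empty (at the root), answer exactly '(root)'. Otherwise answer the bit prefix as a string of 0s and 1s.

Bit 0: prefix='1' (no match yet)

Answer: 1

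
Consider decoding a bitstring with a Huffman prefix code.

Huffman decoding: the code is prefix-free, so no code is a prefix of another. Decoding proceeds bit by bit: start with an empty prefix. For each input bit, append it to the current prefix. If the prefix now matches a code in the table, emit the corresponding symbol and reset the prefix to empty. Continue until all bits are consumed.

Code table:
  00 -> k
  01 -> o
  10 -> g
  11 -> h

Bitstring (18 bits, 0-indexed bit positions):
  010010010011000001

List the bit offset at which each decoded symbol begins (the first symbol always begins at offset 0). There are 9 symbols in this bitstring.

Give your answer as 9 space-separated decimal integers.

Answer: 0 2 4 6 8 10 12 14 16

Derivation:
Bit 0: prefix='0' (no match yet)
Bit 1: prefix='01' -> emit 'o', reset
Bit 2: prefix='0' (no match yet)
Bit 3: prefix='00' -> emit 'k', reset
Bit 4: prefix='1' (no match yet)
Bit 5: prefix='10' -> emit 'g', reset
Bit 6: prefix='0' (no match yet)
Bit 7: prefix='01' -> emit 'o', reset
Bit 8: prefix='0' (no match yet)
Bit 9: prefix='00' -> emit 'k', reset
Bit 10: prefix='1' (no match yet)
Bit 11: prefix='11' -> emit 'h', reset
Bit 12: prefix='0' (no match yet)
Bit 13: prefix='00' -> emit 'k', reset
Bit 14: prefix='0' (no match yet)
Bit 15: prefix='00' -> emit 'k', reset
Bit 16: prefix='0' (no match yet)
Bit 17: prefix='01' -> emit 'o', reset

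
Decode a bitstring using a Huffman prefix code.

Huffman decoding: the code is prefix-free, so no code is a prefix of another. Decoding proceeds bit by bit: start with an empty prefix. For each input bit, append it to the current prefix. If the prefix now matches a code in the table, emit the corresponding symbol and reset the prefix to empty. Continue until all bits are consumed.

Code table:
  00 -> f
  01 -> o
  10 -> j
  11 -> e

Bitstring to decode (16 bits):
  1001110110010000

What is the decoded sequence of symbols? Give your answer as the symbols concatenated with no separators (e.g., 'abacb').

Bit 0: prefix='1' (no match yet)
Bit 1: prefix='10' -> emit 'j', reset
Bit 2: prefix='0' (no match yet)
Bit 3: prefix='01' -> emit 'o', reset
Bit 4: prefix='1' (no match yet)
Bit 5: prefix='11' -> emit 'e', reset
Bit 6: prefix='0' (no match yet)
Bit 7: prefix='01' -> emit 'o', reset
Bit 8: prefix='1' (no match yet)
Bit 9: prefix='10' -> emit 'j', reset
Bit 10: prefix='0' (no match yet)
Bit 11: prefix='01' -> emit 'o', reset
Bit 12: prefix='0' (no match yet)
Bit 13: prefix='00' -> emit 'f', reset
Bit 14: prefix='0' (no match yet)
Bit 15: prefix='00' -> emit 'f', reset

Answer: joeojoff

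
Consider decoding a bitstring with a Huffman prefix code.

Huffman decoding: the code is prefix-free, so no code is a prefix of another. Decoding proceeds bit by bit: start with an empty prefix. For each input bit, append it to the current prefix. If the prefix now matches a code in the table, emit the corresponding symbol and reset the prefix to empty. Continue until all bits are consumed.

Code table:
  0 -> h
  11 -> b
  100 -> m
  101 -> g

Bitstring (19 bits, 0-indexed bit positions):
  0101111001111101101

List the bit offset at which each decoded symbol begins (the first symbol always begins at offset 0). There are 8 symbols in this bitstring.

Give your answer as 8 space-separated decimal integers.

Answer: 0 1 4 6 9 11 13 16

Derivation:
Bit 0: prefix='0' -> emit 'h', reset
Bit 1: prefix='1' (no match yet)
Bit 2: prefix='10' (no match yet)
Bit 3: prefix='101' -> emit 'g', reset
Bit 4: prefix='1' (no match yet)
Bit 5: prefix='11' -> emit 'b', reset
Bit 6: prefix='1' (no match yet)
Bit 7: prefix='10' (no match yet)
Bit 8: prefix='100' -> emit 'm', reset
Bit 9: prefix='1' (no match yet)
Bit 10: prefix='11' -> emit 'b', reset
Bit 11: prefix='1' (no match yet)
Bit 12: prefix='11' -> emit 'b', reset
Bit 13: prefix='1' (no match yet)
Bit 14: prefix='10' (no match yet)
Bit 15: prefix='101' -> emit 'g', reset
Bit 16: prefix='1' (no match yet)
Bit 17: prefix='10' (no match yet)
Bit 18: prefix='101' -> emit 'g', reset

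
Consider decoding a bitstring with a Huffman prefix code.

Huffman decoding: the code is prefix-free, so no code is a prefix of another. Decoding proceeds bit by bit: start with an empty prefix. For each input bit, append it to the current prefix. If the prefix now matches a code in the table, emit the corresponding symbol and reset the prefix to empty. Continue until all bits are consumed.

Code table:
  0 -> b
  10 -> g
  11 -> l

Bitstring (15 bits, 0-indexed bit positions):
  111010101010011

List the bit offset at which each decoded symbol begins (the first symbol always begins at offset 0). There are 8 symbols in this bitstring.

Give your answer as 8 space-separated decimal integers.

Bit 0: prefix='1' (no match yet)
Bit 1: prefix='11' -> emit 'l', reset
Bit 2: prefix='1' (no match yet)
Bit 3: prefix='10' -> emit 'g', reset
Bit 4: prefix='1' (no match yet)
Bit 5: prefix='10' -> emit 'g', reset
Bit 6: prefix='1' (no match yet)
Bit 7: prefix='10' -> emit 'g', reset
Bit 8: prefix='1' (no match yet)
Bit 9: prefix='10' -> emit 'g', reset
Bit 10: prefix='1' (no match yet)
Bit 11: prefix='10' -> emit 'g', reset
Bit 12: prefix='0' -> emit 'b', reset
Bit 13: prefix='1' (no match yet)
Bit 14: prefix='11' -> emit 'l', reset

Answer: 0 2 4 6 8 10 12 13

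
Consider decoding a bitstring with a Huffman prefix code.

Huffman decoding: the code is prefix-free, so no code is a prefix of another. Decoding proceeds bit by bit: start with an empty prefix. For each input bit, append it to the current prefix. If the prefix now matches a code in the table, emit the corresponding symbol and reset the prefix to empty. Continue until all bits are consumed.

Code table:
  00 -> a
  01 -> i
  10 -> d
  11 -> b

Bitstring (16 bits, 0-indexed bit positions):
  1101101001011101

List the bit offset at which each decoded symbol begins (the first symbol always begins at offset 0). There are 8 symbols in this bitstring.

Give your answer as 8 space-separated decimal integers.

Answer: 0 2 4 6 8 10 12 14

Derivation:
Bit 0: prefix='1' (no match yet)
Bit 1: prefix='11' -> emit 'b', reset
Bit 2: prefix='0' (no match yet)
Bit 3: prefix='01' -> emit 'i', reset
Bit 4: prefix='1' (no match yet)
Bit 5: prefix='10' -> emit 'd', reset
Bit 6: prefix='1' (no match yet)
Bit 7: prefix='10' -> emit 'd', reset
Bit 8: prefix='0' (no match yet)
Bit 9: prefix='01' -> emit 'i', reset
Bit 10: prefix='0' (no match yet)
Bit 11: prefix='01' -> emit 'i', reset
Bit 12: prefix='1' (no match yet)
Bit 13: prefix='11' -> emit 'b', reset
Bit 14: prefix='0' (no match yet)
Bit 15: prefix='01' -> emit 'i', reset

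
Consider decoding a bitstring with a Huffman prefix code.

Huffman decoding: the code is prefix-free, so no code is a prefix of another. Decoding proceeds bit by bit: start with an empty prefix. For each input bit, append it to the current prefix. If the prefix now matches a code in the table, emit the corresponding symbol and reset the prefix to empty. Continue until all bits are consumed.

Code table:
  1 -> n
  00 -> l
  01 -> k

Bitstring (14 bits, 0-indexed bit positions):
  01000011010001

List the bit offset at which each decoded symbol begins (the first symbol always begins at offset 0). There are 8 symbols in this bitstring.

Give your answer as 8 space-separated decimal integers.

Bit 0: prefix='0' (no match yet)
Bit 1: prefix='01' -> emit 'k', reset
Bit 2: prefix='0' (no match yet)
Bit 3: prefix='00' -> emit 'l', reset
Bit 4: prefix='0' (no match yet)
Bit 5: prefix='00' -> emit 'l', reset
Bit 6: prefix='1' -> emit 'n', reset
Bit 7: prefix='1' -> emit 'n', reset
Bit 8: prefix='0' (no match yet)
Bit 9: prefix='01' -> emit 'k', reset
Bit 10: prefix='0' (no match yet)
Bit 11: prefix='00' -> emit 'l', reset
Bit 12: prefix='0' (no match yet)
Bit 13: prefix='01' -> emit 'k', reset

Answer: 0 2 4 6 7 8 10 12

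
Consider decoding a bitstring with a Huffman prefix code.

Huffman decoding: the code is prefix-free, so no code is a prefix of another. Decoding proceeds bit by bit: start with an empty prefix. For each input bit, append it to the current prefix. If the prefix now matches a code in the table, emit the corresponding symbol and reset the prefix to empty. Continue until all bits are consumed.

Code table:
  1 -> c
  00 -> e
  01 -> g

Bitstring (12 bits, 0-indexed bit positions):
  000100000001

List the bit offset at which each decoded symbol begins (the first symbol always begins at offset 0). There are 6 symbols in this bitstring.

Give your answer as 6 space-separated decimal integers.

Answer: 0 2 4 6 8 10

Derivation:
Bit 0: prefix='0' (no match yet)
Bit 1: prefix='00' -> emit 'e', reset
Bit 2: prefix='0' (no match yet)
Bit 3: prefix='01' -> emit 'g', reset
Bit 4: prefix='0' (no match yet)
Bit 5: prefix='00' -> emit 'e', reset
Bit 6: prefix='0' (no match yet)
Bit 7: prefix='00' -> emit 'e', reset
Bit 8: prefix='0' (no match yet)
Bit 9: prefix='00' -> emit 'e', reset
Bit 10: prefix='0' (no match yet)
Bit 11: prefix='01' -> emit 'g', reset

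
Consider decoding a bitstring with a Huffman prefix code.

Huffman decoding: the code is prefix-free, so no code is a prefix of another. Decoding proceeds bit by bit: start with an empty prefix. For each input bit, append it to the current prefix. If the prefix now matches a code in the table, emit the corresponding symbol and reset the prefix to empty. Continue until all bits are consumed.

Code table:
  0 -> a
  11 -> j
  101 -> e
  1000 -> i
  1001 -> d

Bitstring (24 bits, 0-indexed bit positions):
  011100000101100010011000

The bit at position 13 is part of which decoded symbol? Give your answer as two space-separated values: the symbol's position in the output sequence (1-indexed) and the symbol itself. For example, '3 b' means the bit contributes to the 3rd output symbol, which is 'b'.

Bit 0: prefix='0' -> emit 'a', reset
Bit 1: prefix='1' (no match yet)
Bit 2: prefix='11' -> emit 'j', reset
Bit 3: prefix='1' (no match yet)
Bit 4: prefix='10' (no match yet)
Bit 5: prefix='100' (no match yet)
Bit 6: prefix='1000' -> emit 'i', reset
Bit 7: prefix='0' -> emit 'a', reset
Bit 8: prefix='0' -> emit 'a', reset
Bit 9: prefix='1' (no match yet)
Bit 10: prefix='10' (no match yet)
Bit 11: prefix='101' -> emit 'e', reset
Bit 12: prefix='1' (no match yet)
Bit 13: prefix='10' (no match yet)
Bit 14: prefix='100' (no match yet)
Bit 15: prefix='1000' -> emit 'i', reset
Bit 16: prefix='1' (no match yet)
Bit 17: prefix='10' (no match yet)

Answer: 7 i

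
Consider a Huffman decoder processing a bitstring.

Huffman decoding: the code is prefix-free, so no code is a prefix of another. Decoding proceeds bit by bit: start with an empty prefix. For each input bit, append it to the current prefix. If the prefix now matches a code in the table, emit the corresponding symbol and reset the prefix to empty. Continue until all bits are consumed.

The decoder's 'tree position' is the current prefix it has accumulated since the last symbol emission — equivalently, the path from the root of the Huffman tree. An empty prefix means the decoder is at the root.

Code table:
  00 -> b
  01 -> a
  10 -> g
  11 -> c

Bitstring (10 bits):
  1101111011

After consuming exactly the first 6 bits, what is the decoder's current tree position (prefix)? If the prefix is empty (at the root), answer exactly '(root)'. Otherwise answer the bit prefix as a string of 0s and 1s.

Answer: (root)

Derivation:
Bit 0: prefix='1' (no match yet)
Bit 1: prefix='11' -> emit 'c', reset
Bit 2: prefix='0' (no match yet)
Bit 3: prefix='01' -> emit 'a', reset
Bit 4: prefix='1' (no match yet)
Bit 5: prefix='11' -> emit 'c', reset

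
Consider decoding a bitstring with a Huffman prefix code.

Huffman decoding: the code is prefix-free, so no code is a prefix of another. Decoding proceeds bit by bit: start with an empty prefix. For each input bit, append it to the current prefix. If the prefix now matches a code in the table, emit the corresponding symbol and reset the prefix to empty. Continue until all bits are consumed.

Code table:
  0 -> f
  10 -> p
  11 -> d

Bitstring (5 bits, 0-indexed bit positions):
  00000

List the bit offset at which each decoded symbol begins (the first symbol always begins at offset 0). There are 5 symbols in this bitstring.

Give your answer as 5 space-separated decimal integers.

Bit 0: prefix='0' -> emit 'f', reset
Bit 1: prefix='0' -> emit 'f', reset
Bit 2: prefix='0' -> emit 'f', reset
Bit 3: prefix='0' -> emit 'f', reset
Bit 4: prefix='0' -> emit 'f', reset

Answer: 0 1 2 3 4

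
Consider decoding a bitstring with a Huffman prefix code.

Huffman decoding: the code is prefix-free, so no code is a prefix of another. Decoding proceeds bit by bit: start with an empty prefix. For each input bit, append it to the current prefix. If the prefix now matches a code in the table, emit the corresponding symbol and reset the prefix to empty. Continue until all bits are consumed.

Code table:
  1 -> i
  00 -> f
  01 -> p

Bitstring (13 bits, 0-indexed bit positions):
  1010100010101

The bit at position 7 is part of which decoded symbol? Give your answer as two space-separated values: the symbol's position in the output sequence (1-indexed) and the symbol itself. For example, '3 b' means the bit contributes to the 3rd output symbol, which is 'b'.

Bit 0: prefix='1' -> emit 'i', reset
Bit 1: prefix='0' (no match yet)
Bit 2: prefix='01' -> emit 'p', reset
Bit 3: prefix='0' (no match yet)
Bit 4: prefix='01' -> emit 'p', reset
Bit 5: prefix='0' (no match yet)
Bit 6: prefix='00' -> emit 'f', reset
Bit 7: prefix='0' (no match yet)
Bit 8: prefix='01' -> emit 'p', reset
Bit 9: prefix='0' (no match yet)
Bit 10: prefix='01' -> emit 'p', reset
Bit 11: prefix='0' (no match yet)

Answer: 5 p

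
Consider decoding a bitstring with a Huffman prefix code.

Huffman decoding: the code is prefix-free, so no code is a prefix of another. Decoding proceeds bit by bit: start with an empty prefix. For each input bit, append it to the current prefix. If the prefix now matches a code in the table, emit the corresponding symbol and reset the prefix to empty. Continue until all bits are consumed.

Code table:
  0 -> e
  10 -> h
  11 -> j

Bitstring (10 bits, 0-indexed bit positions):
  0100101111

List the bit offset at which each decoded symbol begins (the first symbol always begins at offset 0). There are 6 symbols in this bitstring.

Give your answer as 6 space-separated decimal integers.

Bit 0: prefix='0' -> emit 'e', reset
Bit 1: prefix='1' (no match yet)
Bit 2: prefix='10' -> emit 'h', reset
Bit 3: prefix='0' -> emit 'e', reset
Bit 4: prefix='1' (no match yet)
Bit 5: prefix='10' -> emit 'h', reset
Bit 6: prefix='1' (no match yet)
Bit 7: prefix='11' -> emit 'j', reset
Bit 8: prefix='1' (no match yet)
Bit 9: prefix='11' -> emit 'j', reset

Answer: 0 1 3 4 6 8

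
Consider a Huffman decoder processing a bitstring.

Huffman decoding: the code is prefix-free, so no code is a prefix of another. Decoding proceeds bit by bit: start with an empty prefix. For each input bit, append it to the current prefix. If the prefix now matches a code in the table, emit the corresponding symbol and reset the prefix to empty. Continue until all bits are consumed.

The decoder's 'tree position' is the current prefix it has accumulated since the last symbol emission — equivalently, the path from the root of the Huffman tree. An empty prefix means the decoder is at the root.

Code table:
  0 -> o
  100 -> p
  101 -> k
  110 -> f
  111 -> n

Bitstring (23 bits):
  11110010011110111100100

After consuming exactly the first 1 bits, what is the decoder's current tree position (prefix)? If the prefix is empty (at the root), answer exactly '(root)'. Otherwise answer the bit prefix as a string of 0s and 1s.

Bit 0: prefix='1' (no match yet)

Answer: 1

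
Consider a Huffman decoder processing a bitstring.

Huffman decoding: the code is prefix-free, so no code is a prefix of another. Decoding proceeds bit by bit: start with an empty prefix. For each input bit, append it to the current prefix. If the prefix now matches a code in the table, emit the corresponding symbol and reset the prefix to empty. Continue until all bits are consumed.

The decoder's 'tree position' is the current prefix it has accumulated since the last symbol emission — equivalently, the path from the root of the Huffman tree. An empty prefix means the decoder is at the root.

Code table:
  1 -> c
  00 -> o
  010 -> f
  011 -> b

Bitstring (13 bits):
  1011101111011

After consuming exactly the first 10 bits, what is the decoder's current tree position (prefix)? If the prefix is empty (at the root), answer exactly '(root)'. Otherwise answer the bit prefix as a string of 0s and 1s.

Bit 0: prefix='1' -> emit 'c', reset
Bit 1: prefix='0' (no match yet)
Bit 2: prefix='01' (no match yet)
Bit 3: prefix='011' -> emit 'b', reset
Bit 4: prefix='1' -> emit 'c', reset
Bit 5: prefix='0' (no match yet)
Bit 6: prefix='01' (no match yet)
Bit 7: prefix='011' -> emit 'b', reset
Bit 8: prefix='1' -> emit 'c', reset
Bit 9: prefix='1' -> emit 'c', reset

Answer: (root)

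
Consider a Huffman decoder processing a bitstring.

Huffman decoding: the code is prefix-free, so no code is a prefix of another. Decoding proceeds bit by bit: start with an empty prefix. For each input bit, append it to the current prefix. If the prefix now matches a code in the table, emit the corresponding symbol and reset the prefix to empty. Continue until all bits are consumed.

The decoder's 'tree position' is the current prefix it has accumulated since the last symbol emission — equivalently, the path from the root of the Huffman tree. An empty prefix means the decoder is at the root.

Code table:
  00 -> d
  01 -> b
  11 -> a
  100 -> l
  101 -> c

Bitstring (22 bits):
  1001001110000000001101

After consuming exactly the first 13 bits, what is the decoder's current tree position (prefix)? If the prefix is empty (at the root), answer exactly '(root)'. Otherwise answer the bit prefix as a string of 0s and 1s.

Bit 0: prefix='1' (no match yet)
Bit 1: prefix='10' (no match yet)
Bit 2: prefix='100' -> emit 'l', reset
Bit 3: prefix='1' (no match yet)
Bit 4: prefix='10' (no match yet)
Bit 5: prefix='100' -> emit 'l', reset
Bit 6: prefix='1' (no match yet)
Bit 7: prefix='11' -> emit 'a', reset
Bit 8: prefix='1' (no match yet)
Bit 9: prefix='10' (no match yet)
Bit 10: prefix='100' -> emit 'l', reset
Bit 11: prefix='0' (no match yet)
Bit 12: prefix='00' -> emit 'd', reset

Answer: (root)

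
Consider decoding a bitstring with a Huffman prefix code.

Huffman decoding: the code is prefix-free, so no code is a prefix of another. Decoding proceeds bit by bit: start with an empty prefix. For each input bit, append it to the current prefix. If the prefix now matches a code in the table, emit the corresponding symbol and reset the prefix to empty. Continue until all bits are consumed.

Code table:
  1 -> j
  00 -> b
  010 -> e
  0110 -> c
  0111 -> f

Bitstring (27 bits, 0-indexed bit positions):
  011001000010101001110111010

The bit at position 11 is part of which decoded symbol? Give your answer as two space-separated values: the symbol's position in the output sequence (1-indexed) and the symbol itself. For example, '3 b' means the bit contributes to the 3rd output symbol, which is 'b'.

Bit 0: prefix='0' (no match yet)
Bit 1: prefix='01' (no match yet)
Bit 2: prefix='011' (no match yet)
Bit 3: prefix='0110' -> emit 'c', reset
Bit 4: prefix='0' (no match yet)
Bit 5: prefix='01' (no match yet)
Bit 6: prefix='010' -> emit 'e', reset
Bit 7: prefix='0' (no match yet)
Bit 8: prefix='00' -> emit 'b', reset
Bit 9: prefix='0' (no match yet)
Bit 10: prefix='01' (no match yet)
Bit 11: prefix='010' -> emit 'e', reset
Bit 12: prefix='1' -> emit 'j', reset
Bit 13: prefix='0' (no match yet)
Bit 14: prefix='01' (no match yet)
Bit 15: prefix='010' -> emit 'e', reset

Answer: 4 e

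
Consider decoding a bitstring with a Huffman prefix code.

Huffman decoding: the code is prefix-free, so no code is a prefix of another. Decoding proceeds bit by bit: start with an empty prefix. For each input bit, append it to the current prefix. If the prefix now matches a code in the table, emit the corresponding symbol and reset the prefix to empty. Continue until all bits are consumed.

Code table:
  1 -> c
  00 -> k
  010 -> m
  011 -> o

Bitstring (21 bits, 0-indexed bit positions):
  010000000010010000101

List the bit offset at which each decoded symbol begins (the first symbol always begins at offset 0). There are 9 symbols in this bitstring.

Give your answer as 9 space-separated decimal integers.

Answer: 0 3 5 7 9 12 15 17 20

Derivation:
Bit 0: prefix='0' (no match yet)
Bit 1: prefix='01' (no match yet)
Bit 2: prefix='010' -> emit 'm', reset
Bit 3: prefix='0' (no match yet)
Bit 4: prefix='00' -> emit 'k', reset
Bit 5: prefix='0' (no match yet)
Bit 6: prefix='00' -> emit 'k', reset
Bit 7: prefix='0' (no match yet)
Bit 8: prefix='00' -> emit 'k', reset
Bit 9: prefix='0' (no match yet)
Bit 10: prefix='01' (no match yet)
Bit 11: prefix='010' -> emit 'm', reset
Bit 12: prefix='0' (no match yet)
Bit 13: prefix='01' (no match yet)
Bit 14: prefix='010' -> emit 'm', reset
Bit 15: prefix='0' (no match yet)
Bit 16: prefix='00' -> emit 'k', reset
Bit 17: prefix='0' (no match yet)
Bit 18: prefix='01' (no match yet)
Bit 19: prefix='010' -> emit 'm', reset
Bit 20: prefix='1' -> emit 'c', reset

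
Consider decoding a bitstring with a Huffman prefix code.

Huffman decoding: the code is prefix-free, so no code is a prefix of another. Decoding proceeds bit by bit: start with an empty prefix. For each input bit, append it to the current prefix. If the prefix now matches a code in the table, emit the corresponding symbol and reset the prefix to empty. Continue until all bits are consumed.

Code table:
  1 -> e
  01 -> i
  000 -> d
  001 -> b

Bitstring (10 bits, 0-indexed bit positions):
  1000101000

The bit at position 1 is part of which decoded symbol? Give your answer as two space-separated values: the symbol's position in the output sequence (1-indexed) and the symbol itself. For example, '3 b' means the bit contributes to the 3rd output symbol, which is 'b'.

Bit 0: prefix='1' -> emit 'e', reset
Bit 1: prefix='0' (no match yet)
Bit 2: prefix='00' (no match yet)
Bit 3: prefix='000' -> emit 'd', reset
Bit 4: prefix='1' -> emit 'e', reset
Bit 5: prefix='0' (no match yet)

Answer: 2 d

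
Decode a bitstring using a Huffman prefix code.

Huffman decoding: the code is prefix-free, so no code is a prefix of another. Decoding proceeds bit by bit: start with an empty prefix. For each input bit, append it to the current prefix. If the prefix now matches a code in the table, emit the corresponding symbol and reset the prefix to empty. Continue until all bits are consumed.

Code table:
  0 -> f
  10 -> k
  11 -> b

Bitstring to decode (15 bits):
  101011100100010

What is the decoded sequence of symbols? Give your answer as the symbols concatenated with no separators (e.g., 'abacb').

Bit 0: prefix='1' (no match yet)
Bit 1: prefix='10' -> emit 'k', reset
Bit 2: prefix='1' (no match yet)
Bit 3: prefix='10' -> emit 'k', reset
Bit 4: prefix='1' (no match yet)
Bit 5: prefix='11' -> emit 'b', reset
Bit 6: prefix='1' (no match yet)
Bit 7: prefix='10' -> emit 'k', reset
Bit 8: prefix='0' -> emit 'f', reset
Bit 9: prefix='1' (no match yet)
Bit 10: prefix='10' -> emit 'k', reset
Bit 11: prefix='0' -> emit 'f', reset
Bit 12: prefix='0' -> emit 'f', reset
Bit 13: prefix='1' (no match yet)
Bit 14: prefix='10' -> emit 'k', reset

Answer: kkbkfkffk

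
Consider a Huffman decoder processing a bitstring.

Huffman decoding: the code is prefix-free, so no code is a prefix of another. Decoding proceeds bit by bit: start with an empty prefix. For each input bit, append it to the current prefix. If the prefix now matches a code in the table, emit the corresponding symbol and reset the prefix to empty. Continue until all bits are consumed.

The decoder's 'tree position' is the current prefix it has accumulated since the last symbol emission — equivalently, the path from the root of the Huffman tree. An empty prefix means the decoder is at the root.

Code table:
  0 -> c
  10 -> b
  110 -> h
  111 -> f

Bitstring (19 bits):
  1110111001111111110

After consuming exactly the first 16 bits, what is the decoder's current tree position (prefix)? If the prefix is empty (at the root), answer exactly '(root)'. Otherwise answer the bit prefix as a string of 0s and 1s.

Answer: 1

Derivation:
Bit 0: prefix='1' (no match yet)
Bit 1: prefix='11' (no match yet)
Bit 2: prefix='111' -> emit 'f', reset
Bit 3: prefix='0' -> emit 'c', reset
Bit 4: prefix='1' (no match yet)
Bit 5: prefix='11' (no match yet)
Bit 6: prefix='111' -> emit 'f', reset
Bit 7: prefix='0' -> emit 'c', reset
Bit 8: prefix='0' -> emit 'c', reset
Bit 9: prefix='1' (no match yet)
Bit 10: prefix='11' (no match yet)
Bit 11: prefix='111' -> emit 'f', reset
Bit 12: prefix='1' (no match yet)
Bit 13: prefix='11' (no match yet)
Bit 14: prefix='111' -> emit 'f', reset
Bit 15: prefix='1' (no match yet)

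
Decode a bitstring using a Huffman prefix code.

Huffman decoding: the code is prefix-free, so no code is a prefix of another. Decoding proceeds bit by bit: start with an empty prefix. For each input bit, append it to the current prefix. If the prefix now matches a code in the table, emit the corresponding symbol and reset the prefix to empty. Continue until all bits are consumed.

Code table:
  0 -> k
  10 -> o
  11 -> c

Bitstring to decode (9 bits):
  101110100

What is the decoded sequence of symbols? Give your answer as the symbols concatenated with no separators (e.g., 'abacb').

Bit 0: prefix='1' (no match yet)
Bit 1: prefix='10' -> emit 'o', reset
Bit 2: prefix='1' (no match yet)
Bit 3: prefix='11' -> emit 'c', reset
Bit 4: prefix='1' (no match yet)
Bit 5: prefix='10' -> emit 'o', reset
Bit 6: prefix='1' (no match yet)
Bit 7: prefix='10' -> emit 'o', reset
Bit 8: prefix='0' -> emit 'k', reset

Answer: ocook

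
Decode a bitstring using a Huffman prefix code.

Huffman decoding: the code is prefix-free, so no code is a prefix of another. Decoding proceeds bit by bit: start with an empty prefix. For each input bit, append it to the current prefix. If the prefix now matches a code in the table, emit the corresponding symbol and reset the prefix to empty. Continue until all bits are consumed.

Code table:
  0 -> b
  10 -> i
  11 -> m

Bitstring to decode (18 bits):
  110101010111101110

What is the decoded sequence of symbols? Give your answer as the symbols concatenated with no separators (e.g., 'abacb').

Bit 0: prefix='1' (no match yet)
Bit 1: prefix='11' -> emit 'm', reset
Bit 2: prefix='0' -> emit 'b', reset
Bit 3: prefix='1' (no match yet)
Bit 4: prefix='10' -> emit 'i', reset
Bit 5: prefix='1' (no match yet)
Bit 6: prefix='10' -> emit 'i', reset
Bit 7: prefix='1' (no match yet)
Bit 8: prefix='10' -> emit 'i', reset
Bit 9: prefix='1' (no match yet)
Bit 10: prefix='11' -> emit 'm', reset
Bit 11: prefix='1' (no match yet)
Bit 12: prefix='11' -> emit 'm', reset
Bit 13: prefix='0' -> emit 'b', reset
Bit 14: prefix='1' (no match yet)
Bit 15: prefix='11' -> emit 'm', reset
Bit 16: prefix='1' (no match yet)
Bit 17: prefix='10' -> emit 'i', reset

Answer: mbiiimmbmi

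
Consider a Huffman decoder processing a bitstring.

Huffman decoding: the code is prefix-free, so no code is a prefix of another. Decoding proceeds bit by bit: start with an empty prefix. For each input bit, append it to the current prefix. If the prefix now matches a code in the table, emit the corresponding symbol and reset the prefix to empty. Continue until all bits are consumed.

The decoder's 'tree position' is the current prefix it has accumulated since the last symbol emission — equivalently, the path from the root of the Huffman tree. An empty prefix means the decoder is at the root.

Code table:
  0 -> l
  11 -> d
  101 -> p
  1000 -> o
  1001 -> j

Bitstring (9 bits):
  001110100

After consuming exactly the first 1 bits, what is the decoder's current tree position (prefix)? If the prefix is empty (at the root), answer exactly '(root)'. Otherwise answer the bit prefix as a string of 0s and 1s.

Answer: (root)

Derivation:
Bit 0: prefix='0' -> emit 'l', reset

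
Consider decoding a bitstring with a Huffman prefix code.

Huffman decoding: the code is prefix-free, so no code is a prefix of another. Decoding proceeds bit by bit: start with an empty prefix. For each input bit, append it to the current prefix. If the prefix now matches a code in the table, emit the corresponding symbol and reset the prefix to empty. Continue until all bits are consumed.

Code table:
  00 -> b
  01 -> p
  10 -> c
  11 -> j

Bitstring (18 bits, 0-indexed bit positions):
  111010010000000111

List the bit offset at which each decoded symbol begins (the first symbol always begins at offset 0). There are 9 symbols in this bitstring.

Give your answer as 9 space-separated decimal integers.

Answer: 0 2 4 6 8 10 12 14 16

Derivation:
Bit 0: prefix='1' (no match yet)
Bit 1: prefix='11' -> emit 'j', reset
Bit 2: prefix='1' (no match yet)
Bit 3: prefix='10' -> emit 'c', reset
Bit 4: prefix='1' (no match yet)
Bit 5: prefix='10' -> emit 'c', reset
Bit 6: prefix='0' (no match yet)
Bit 7: prefix='01' -> emit 'p', reset
Bit 8: prefix='0' (no match yet)
Bit 9: prefix='00' -> emit 'b', reset
Bit 10: prefix='0' (no match yet)
Bit 11: prefix='00' -> emit 'b', reset
Bit 12: prefix='0' (no match yet)
Bit 13: prefix='00' -> emit 'b', reset
Bit 14: prefix='0' (no match yet)
Bit 15: prefix='01' -> emit 'p', reset
Bit 16: prefix='1' (no match yet)
Bit 17: prefix='11' -> emit 'j', reset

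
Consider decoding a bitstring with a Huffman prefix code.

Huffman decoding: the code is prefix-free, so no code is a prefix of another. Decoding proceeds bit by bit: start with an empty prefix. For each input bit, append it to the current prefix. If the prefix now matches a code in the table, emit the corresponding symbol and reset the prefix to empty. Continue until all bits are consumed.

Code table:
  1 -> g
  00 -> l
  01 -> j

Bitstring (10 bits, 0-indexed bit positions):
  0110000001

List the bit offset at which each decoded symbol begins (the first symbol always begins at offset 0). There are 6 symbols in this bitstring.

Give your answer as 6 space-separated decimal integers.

Bit 0: prefix='0' (no match yet)
Bit 1: prefix='01' -> emit 'j', reset
Bit 2: prefix='1' -> emit 'g', reset
Bit 3: prefix='0' (no match yet)
Bit 4: prefix='00' -> emit 'l', reset
Bit 5: prefix='0' (no match yet)
Bit 6: prefix='00' -> emit 'l', reset
Bit 7: prefix='0' (no match yet)
Bit 8: prefix='00' -> emit 'l', reset
Bit 9: prefix='1' -> emit 'g', reset

Answer: 0 2 3 5 7 9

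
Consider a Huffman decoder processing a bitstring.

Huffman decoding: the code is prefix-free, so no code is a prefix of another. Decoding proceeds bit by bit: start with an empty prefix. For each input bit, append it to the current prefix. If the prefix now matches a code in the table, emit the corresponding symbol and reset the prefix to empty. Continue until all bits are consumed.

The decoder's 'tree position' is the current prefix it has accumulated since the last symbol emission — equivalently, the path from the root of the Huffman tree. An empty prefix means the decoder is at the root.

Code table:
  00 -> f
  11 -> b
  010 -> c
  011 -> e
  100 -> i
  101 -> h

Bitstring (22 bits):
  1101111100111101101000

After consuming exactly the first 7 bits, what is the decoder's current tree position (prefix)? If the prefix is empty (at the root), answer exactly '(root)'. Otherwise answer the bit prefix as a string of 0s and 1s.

Bit 0: prefix='1' (no match yet)
Bit 1: prefix='11' -> emit 'b', reset
Bit 2: prefix='0' (no match yet)
Bit 3: prefix='01' (no match yet)
Bit 4: prefix='011' -> emit 'e', reset
Bit 5: prefix='1' (no match yet)
Bit 6: prefix='11' -> emit 'b', reset

Answer: (root)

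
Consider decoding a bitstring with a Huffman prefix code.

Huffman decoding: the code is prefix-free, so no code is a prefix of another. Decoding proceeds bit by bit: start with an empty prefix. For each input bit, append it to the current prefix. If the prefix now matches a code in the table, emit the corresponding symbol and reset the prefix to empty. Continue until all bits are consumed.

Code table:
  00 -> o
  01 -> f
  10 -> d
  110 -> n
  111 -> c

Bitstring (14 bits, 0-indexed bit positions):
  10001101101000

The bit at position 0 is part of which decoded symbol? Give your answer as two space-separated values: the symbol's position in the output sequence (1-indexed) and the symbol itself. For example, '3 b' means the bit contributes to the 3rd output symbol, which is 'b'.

Answer: 1 d

Derivation:
Bit 0: prefix='1' (no match yet)
Bit 1: prefix='10' -> emit 'd', reset
Bit 2: prefix='0' (no match yet)
Bit 3: prefix='00' -> emit 'o', reset
Bit 4: prefix='1' (no match yet)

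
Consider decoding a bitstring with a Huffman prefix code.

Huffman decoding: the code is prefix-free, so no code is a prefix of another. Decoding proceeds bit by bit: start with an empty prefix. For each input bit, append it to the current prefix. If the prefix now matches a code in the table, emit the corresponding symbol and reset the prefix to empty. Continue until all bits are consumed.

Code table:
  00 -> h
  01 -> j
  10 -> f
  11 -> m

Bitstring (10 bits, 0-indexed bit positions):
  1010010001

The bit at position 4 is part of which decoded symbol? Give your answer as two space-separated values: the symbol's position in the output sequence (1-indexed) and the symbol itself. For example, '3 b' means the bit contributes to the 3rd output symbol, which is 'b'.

Answer: 3 j

Derivation:
Bit 0: prefix='1' (no match yet)
Bit 1: prefix='10' -> emit 'f', reset
Bit 2: prefix='1' (no match yet)
Bit 3: prefix='10' -> emit 'f', reset
Bit 4: prefix='0' (no match yet)
Bit 5: prefix='01' -> emit 'j', reset
Bit 6: prefix='0' (no match yet)
Bit 7: prefix='00' -> emit 'h', reset
Bit 8: prefix='0' (no match yet)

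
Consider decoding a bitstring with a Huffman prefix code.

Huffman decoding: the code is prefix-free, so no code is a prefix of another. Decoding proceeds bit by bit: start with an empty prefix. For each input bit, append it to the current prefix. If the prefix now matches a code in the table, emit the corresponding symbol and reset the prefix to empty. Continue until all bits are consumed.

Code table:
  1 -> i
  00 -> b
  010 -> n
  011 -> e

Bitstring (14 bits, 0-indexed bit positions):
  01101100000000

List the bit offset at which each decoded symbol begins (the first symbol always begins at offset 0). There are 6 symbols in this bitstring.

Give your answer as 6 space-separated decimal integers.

Answer: 0 3 6 8 10 12

Derivation:
Bit 0: prefix='0' (no match yet)
Bit 1: prefix='01' (no match yet)
Bit 2: prefix='011' -> emit 'e', reset
Bit 3: prefix='0' (no match yet)
Bit 4: prefix='01' (no match yet)
Bit 5: prefix='011' -> emit 'e', reset
Bit 6: prefix='0' (no match yet)
Bit 7: prefix='00' -> emit 'b', reset
Bit 8: prefix='0' (no match yet)
Bit 9: prefix='00' -> emit 'b', reset
Bit 10: prefix='0' (no match yet)
Bit 11: prefix='00' -> emit 'b', reset
Bit 12: prefix='0' (no match yet)
Bit 13: prefix='00' -> emit 'b', reset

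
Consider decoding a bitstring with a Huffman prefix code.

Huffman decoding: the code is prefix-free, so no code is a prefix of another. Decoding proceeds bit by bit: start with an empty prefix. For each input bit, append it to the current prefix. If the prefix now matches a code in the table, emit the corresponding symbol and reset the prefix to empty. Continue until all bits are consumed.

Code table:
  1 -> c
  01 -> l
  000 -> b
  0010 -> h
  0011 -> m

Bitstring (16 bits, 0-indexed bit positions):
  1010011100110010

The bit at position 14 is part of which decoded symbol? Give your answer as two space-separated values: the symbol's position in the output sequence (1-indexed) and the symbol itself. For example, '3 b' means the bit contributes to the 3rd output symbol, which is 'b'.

Bit 0: prefix='1' -> emit 'c', reset
Bit 1: prefix='0' (no match yet)
Bit 2: prefix='01' -> emit 'l', reset
Bit 3: prefix='0' (no match yet)
Bit 4: prefix='00' (no match yet)
Bit 5: prefix='001' (no match yet)
Bit 6: prefix='0011' -> emit 'm', reset
Bit 7: prefix='1' -> emit 'c', reset
Bit 8: prefix='0' (no match yet)
Bit 9: prefix='00' (no match yet)
Bit 10: prefix='001' (no match yet)
Bit 11: prefix='0011' -> emit 'm', reset
Bit 12: prefix='0' (no match yet)
Bit 13: prefix='00' (no match yet)
Bit 14: prefix='001' (no match yet)
Bit 15: prefix='0010' -> emit 'h', reset

Answer: 6 h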